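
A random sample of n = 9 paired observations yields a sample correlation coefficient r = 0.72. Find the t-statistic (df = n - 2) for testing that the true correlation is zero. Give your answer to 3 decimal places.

t = r·√(n−2) / √(1−r²) with r = 0.72, n = 9
  = 0.72·√7 / √(1 − 0.5184)
  = 0.72·2.645751 / 0.693974
  = 1.904941 / 0.693974 = 2.745

2.745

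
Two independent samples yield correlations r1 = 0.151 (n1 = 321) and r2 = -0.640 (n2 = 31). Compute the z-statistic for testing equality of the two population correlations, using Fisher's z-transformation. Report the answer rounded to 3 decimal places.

z1 = atanh(0.151) = 0.152164,  z2 = atanh(-0.640) = -0.758174
SE = √(1/(n1−3) + 1/(n2−3)) = √(1/318 + 1/28) = √(0.0031447 + 0.0357143) = √0.0388590 = 0.197127
z = (z1 − z2)/SE = (0.152164 − (-0.758174)) / 0.197127 = 0.910338 / 0.197127 = 4.618

4.618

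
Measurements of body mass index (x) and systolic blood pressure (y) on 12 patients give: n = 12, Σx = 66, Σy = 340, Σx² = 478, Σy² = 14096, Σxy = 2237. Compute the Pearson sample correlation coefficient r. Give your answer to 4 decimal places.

0.5123

Numerator: nΣxy − (Σx)(Σy) = 12·2237 − (66)(340) = 4404
Denominator: √[(nΣx²−(Σx)²)(nΣy²−(Σy)²)]
  nΣx²−(Σx)² = 12·478 − 4356 = 1380;  nΣy²−(Σy)² = 12·14096 − 115600 = 53552
  √(1380·53552) = √73901760 = 8596.6133
r = 4404 / 8596.6133 = 0.5123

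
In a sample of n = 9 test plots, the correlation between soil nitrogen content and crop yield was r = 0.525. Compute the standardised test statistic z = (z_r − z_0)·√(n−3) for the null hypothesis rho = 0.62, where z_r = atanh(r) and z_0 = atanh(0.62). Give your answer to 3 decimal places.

z_r = atanh(0.525) = 0.583217,  z_0 = atanh(0.62) = 0.725005
SE = 1/√(n−3) = 1/√6 = 0.408248
z = (z_r − z_0)/SE = (0.583217 − 0.725005) / 0.408248 = -0.141788 / 0.408248 = -0.347

-0.347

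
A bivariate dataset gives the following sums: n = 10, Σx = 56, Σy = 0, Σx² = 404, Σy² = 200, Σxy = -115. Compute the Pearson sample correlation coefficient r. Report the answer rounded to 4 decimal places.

Numerator: nΣxy − (Σx)(Σy) = 10·(-115) − (56)(0) = -1150
Denominator: √[(nΣx²−(Σx)²)(nΣy²−(Σy)²)]
  nΣx²−(Σx)² = 10·404 − 3136 = 904;  nΣy²−(Σy)² = 10·200 − 0 = 2000
  √(904·2000) = √1808000 = 1344.6189
r = -1150 / 1344.6189 = -0.8553

-0.8553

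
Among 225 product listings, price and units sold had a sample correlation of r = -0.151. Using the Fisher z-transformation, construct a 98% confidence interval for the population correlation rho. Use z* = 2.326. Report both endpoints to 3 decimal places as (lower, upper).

z_r = atanh(-0.151) = -0.152164;  SE = 1/√(n−3) = 1/√222 = 0.067116
z-limits: -0.152164 ± 2.326·0.067116 = -0.152164 ± 0.156112 = [-0.308276, 0.003948]
ρ-limits: (tanh -0.308276, tanh 0.003948) = (-0.299, 0.004)

(-0.299, 0.004)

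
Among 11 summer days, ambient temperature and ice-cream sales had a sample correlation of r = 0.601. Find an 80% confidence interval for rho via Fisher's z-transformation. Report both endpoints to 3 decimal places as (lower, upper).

Fisher z: z_r = atanh(r) = ½·ln((1+0.601)/(1−0.601)) = 0.694711
SE(z) = 1/√(n−3) = 1/√8 = 0.353553
80% ⇒ z* = 1.282; margin = 1.282·0.353553 = 0.453255
CI on z-scale: (0.241456, 1.147966)
Back-transform: tanh(0.241456) = 0.236871, tanh(1.147966) = 0.817079

(0.237, 0.817)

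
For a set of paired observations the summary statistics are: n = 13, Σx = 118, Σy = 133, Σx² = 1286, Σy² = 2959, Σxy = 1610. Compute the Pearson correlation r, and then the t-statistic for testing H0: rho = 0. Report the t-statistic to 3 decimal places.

Numerator: nΣxy − (Σx)(Σy) = 13·1610 − (118)(133) = 5236
Denominator: √[(nΣx²−(Σx)²)(nΣy²−(Σy)²)]
  nΣx²−(Σx)² = 13·1286 − 13924 = 2794;  nΣy²−(Σy)² = 13·2959 − 17689 = 20778
  √(2794·20778) = √58053732 = 7619.3000
r = 5236 / 7619.3000 = 0.6872
t = r·√(n−2)/√(1−r²) = 0.6872·√11 / √(1−0.472244) = 2.279185 / 0.726468 = 3.137

3.137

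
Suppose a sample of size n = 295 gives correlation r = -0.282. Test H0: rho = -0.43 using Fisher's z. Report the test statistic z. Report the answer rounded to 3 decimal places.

2.906

z_r = atanh(-0.282) = -0.289854,  z_0 = atanh(-0.43) = -0.459897
SE = 1/√(n−3) = 1/√292 = 0.058521
z = (z_r − z_0)/SE = (-0.289854 − (-0.459897)) / 0.058521 = 0.170043 / 0.058521 = 2.906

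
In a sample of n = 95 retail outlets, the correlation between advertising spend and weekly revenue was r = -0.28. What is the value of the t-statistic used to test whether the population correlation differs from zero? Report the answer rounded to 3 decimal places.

1 − r² = 1 − 0.0784 = 0.9216;  √(1−r²) = 0.960000
√(n−2) = √93 = 9.643651
t = r·√(n−2)/√(1−r²) = -0.28 · 9.643651 / 0.960000 = -2.813

-2.813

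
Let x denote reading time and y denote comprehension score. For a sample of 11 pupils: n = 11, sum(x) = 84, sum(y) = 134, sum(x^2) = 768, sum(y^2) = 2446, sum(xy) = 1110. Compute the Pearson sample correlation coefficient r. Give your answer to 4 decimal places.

Numerator: nΣxy − (Σx)(Σy) = 11·1110 − (84)(134) = 954
Denominator: √[(nΣx²−(Σx)²)(nΣy²−(Σy)²)]
  nΣx²−(Σx)² = 11·768 − 7056 = 1392;  nΣy²−(Σy)² = 11·2446 − 17956 = 8950
  √(1392·8950) = √12458400 = 3529.6459
r = 954 / 3529.6459 = 0.2703

0.2703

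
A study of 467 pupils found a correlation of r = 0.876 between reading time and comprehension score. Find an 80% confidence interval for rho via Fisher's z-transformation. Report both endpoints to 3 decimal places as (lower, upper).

z_r = atanh(0.876) = 1.358308;  SE = 1/√(n−3) = 1/√464 = 0.046424
z-limits: 1.358308 ± 1.282·0.046424 = 1.358308 ± 0.059516 = [1.298792, 1.417824]
ρ-limits: (tanh 1.298792, tanh 1.417824) = (0.861, 0.889)

(0.861, 0.889)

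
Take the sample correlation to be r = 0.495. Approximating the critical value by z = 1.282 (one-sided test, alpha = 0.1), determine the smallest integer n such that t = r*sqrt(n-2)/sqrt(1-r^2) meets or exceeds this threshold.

8

r√(n−2)/√(1−r²) ≥ 1.282  ⇔  n−2 ≥ (1.282)²·(1−r²)/r²
(1−r²)/r² = (1−0.245025)/0.245025 = 3.0812
n ≥ 2 + 1.643524·3.0812 = 2 + 5.0640 = 7.0640
⌈7.0640⌉ = 8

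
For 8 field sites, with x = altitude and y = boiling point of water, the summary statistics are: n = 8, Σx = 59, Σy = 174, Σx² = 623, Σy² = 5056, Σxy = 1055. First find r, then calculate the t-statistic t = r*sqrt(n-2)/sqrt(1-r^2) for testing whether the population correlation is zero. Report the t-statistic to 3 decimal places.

Numerator: nΣxy − (Σx)(Σy) = 8·1055 − (59)(174) = -1826
Denominator: √[(nΣx²−(Σx)²)(nΣy²−(Σy)²)]
  nΣx²−(Σx)² = 8·623 − 3481 = 1503;  nΣy²−(Σy)² = 8·5056 − 30276 = 10172
  √(1503·10172) = √15288516 = 3910.0532
r = -1826 / 3910.0532 = -0.4670
t = r·√(n−2)/√(1−r²) = -0.4670·√6 / √(1−0.218089) = -1.143912 / 0.884257 = -1.294

-1.294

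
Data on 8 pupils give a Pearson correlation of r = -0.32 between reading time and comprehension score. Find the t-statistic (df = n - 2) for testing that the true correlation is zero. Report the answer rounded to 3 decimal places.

-0.827

t = r·√(n−2) / √(1−r²) with r = -0.32, n = 8
  = -0.32·√6 / √(1 − 0.1024)
  = -0.32·2.449490 / 0.947418
  = -0.783837 / 0.947418 = -0.827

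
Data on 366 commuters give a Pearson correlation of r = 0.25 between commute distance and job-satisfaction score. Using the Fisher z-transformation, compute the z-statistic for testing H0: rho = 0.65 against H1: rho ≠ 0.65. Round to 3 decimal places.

Fisher z: atanh(0.25) = 0.255413, atanh(0.65) = 0.775299
z = (z_r − z_0)·√(n−3) = (0.255413 − 0.775299)·√363 = -0.519886 · 19.052559 = -9.905

-9.905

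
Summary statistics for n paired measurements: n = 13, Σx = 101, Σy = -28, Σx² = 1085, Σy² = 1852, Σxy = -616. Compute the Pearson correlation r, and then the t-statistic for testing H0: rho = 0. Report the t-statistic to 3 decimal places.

-2.146

Numerator: nΣxy − (Σx)(Σy) = 13·(-616) − (101)(-28) = -5180
Denominator: √[(nΣx²−(Σx)²)(nΣy²−(Σy)²)]
  nΣx²−(Σx)² = 13·1085 − 10201 = 3904;  nΣy²−(Σy)² = 13·1852 − 784 = 23292
  √(3904·23292) = √90931968 = 9535.8255
r = -5180 / 9535.8255 = -0.5432
t = r·√(n−2)/√(1−r²) = -0.5432·√11 / √(1−0.295066) = -1.801591 / 0.839603 = -2.146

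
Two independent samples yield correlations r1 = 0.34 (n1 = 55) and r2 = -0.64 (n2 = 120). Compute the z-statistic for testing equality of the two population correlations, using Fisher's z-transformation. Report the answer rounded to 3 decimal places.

6.674

Fisher z-transforms: z1 = atanh(0.34) = 0.354093, z2 = atanh(-0.64) = -0.758174; difference d = 1.112267
Var(d) = 1/52 + 1/117 = 0.0192308 + 0.0085470 = 0.0277778
z = d/√Var(d) = 1.112267 / √0.0277778 = 1.112267 / 0.166667 = 6.674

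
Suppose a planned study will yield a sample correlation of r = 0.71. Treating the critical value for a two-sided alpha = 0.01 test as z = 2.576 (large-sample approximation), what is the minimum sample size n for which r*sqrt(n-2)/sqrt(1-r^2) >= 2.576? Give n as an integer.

r√(n−2)/√(1−r²) ≥ 2.576  ⇔  n−2 ≥ (2.576)²·(1−r²)/r²
(1−r²)/r² = (1−0.5041)/0.5041 = 0.9837
n ≥ 2 + 6.635776·0.9837 = 2 + 6.5276 = 8.5276
⌈8.5276⌉ = 9

9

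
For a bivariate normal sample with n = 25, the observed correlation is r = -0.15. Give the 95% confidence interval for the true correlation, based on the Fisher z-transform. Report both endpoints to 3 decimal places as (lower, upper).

z_r = atanh(-0.15) = -0.151140;  SE = 1/√(n−3) = 1/√22 = 0.213201
z-limits: -0.151140 ± 1.960·0.213201 = -0.151140 ± 0.417874 = [-0.569014, 0.266734]
ρ-limits: (tanh -0.569014, tanh 0.266734) = (-0.515, 0.261)

(-0.515, 0.261)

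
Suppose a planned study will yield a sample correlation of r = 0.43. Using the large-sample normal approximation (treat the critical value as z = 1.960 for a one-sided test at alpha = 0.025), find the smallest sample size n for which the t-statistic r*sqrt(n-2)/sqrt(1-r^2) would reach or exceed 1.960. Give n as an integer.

19

Need r·√(n−2)/√(1−r²) ≥ 1.960
√(n−2) ≥ 1.960·√(1−0.1849) / 0.43 = 1.960·0.902829 / 0.43 = 4.1152
n−2 ≥ 16.9349  ⇒  n ≥ 18.9349
Smallest integer n = 19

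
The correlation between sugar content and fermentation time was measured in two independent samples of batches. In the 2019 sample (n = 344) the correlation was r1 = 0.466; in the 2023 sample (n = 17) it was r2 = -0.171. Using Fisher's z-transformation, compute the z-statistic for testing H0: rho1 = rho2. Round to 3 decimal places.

2.485

Fisher z-transforms: z1 = atanh(0.466) = 0.504949, z2 = atanh(-0.171) = -0.172697; difference d = 0.677646
Var(d) = 1/341 + 1/14 = 0.0029326 + 0.0714286 = 0.0743612
z = d/√Var(d) = 0.677646 / √0.0743612 = 0.677646 / 0.272693 = 2.485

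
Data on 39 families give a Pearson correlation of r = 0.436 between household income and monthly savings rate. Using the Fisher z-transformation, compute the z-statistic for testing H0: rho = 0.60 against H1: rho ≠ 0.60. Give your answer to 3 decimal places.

Fisher z: atanh(0.436) = 0.467281, atanh(0.60) = 0.693147
z = (z_r − z_0)·√(n−3) = (0.467281 − 0.693147)·√36 = -0.225866 · 6.000000 = -1.355

-1.355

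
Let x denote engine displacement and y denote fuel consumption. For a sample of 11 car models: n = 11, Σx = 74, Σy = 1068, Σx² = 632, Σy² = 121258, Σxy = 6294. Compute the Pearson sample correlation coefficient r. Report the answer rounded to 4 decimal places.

-0.5802

S_xy = nΣxy − ΣxΣy = 11·6294 − 74·1068 = 69234 − 79032 = -9798
S_xx = nΣx² − (Σx)² = 11·632 − 74² = 6952 − 5476 = 1476
S_yy = nΣy² − (Σy)² = 11·121258 − 1068² = 1333838 − 1140624 = 193214
r = S_xy / √(S_xx·S_yy) = -9798 / √(1476·193214) = -9798 / √285183864 = -9798 / 16887.3877 = -0.5802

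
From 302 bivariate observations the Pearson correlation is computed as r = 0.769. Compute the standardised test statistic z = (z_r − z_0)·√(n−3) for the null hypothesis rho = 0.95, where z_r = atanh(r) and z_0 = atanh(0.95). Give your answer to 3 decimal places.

-14.074

z_r = atanh(0.769) = 1.017876,  z_0 = atanh(0.95) = 1.831781
SE = 1/√(n−3) = 1/√299 = 0.057831
z = (z_r − z_0)/SE = (1.017876 − 1.831781) / 0.057831 = -0.813905 / 0.057831 = -14.074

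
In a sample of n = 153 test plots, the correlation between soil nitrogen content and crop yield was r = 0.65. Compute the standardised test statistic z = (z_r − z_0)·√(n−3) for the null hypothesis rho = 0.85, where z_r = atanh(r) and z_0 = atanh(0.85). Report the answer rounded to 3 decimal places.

Fisher z: atanh(0.65) = 0.775299, atanh(0.85) = 1.256153
z = (z_r − z_0)·√(n−3) = (0.775299 − 1.256153)·√150 = -0.480854 · 12.247449 = -5.889

-5.889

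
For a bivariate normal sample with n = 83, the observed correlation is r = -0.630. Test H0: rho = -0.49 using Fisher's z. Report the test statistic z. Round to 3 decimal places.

-1.837

Fisher z: atanh(-0.630) = -0.741416, atanh(-0.49) = -0.536060
z = (z_r − z_0)·√(n−3) = (-0.741416 − (-0.536060))·√80 = -0.205356 · 8.944272 = -1.837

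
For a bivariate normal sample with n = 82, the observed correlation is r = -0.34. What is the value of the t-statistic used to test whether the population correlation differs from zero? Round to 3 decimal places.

t = r·√(n−2) / √(1−r²) with r = -0.34, n = 82
  = -0.34·√80 / √(1 − 0.1156)
  = -0.34·8.944272 / 0.940425
  = -3.041052 / 0.940425 = -3.234

-3.234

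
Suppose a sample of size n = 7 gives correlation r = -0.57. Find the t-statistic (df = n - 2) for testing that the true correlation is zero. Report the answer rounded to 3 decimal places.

-1.551

t = r·√(n−2) / √(1−r²) with r = -0.57, n = 7
  = -0.57·√5 / √(1 − 0.3249)
  = -0.57·2.236068 / 0.821645
  = -1.274559 / 0.821645 = -1.551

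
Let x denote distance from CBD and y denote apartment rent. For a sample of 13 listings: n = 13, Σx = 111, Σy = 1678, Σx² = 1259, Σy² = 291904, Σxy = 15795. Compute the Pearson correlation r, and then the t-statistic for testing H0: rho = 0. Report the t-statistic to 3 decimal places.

S_xy = nΣxy − ΣxΣy = 13·15795 − 111·1678 = 205335 − 186258 = 19077
S_xx = nΣx² − (Σx)² = 13·1259 − 111² = 16367 − 12321 = 4046
S_yy = nΣy² − (Σy)² = 13·291904 − 1678² = 3794752 − 2815684 = 979068
r = S_xy / √(S_xx·S_yy) = 19077 / √(4046·979068) = 19077 / √3961309128 = 19077 / 62938.9317 = 0.3031
t = r·√(n−2)/√(1−r²) = 0.3031·√11 / √(1−0.091870) = 1.005269 / 0.952959 = 1.055

1.055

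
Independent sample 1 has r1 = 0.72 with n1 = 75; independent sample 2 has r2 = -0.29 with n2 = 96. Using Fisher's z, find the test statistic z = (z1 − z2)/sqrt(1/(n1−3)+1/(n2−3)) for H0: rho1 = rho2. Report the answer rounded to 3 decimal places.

z1 = atanh(0.72) = 0.907645,  z2 = atanh(-0.29) = -0.298566
SE = √(1/(n1−3) + 1/(n2−3)) = √(1/72 + 1/93) = √(0.0138889 + 0.0107527) = √0.0246416 = 0.156976
z = (z1 − z2)/SE = (0.907645 − (-0.298566)) / 0.156976 = 1.206211 / 0.156976 = 7.684

7.684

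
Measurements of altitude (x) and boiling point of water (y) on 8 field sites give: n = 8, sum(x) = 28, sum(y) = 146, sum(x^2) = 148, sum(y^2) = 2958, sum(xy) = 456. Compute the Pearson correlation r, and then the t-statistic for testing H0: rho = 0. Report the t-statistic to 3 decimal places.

Numerator: nΣxy − (Σx)(Σy) = 8·456 − (28)(146) = -440
Denominator: √[(nΣx²−(Σx)²)(nΣy²−(Σy)²)]
  nΣx²−(Σx)² = 8·148 − 784 = 400;  nΣy²−(Σy)² = 8·2958 − 21316 = 2348
  √(400·2348) = √939200 = 969.1233
r = -440 / 969.1233 = -0.4540
t = r·√(n−2)/√(1−r²) = -0.4540·√6 / √(1−0.206116) = -1.112068 / 0.891002 = -1.248

-1.248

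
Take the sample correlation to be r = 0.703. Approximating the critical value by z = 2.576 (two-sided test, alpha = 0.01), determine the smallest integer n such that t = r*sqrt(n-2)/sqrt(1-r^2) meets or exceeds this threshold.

r√(n−2)/√(1−r²) ≥ 2.576  ⇔  n−2 ≥ (2.576)²·(1−r²)/r²
(1−r²)/r² = (1−0.494209)/0.494209 = 1.0234
n ≥ 2 + 6.635776·1.0234 = 2 + 6.7911 = 8.7911
⌈8.7911⌉ = 9

9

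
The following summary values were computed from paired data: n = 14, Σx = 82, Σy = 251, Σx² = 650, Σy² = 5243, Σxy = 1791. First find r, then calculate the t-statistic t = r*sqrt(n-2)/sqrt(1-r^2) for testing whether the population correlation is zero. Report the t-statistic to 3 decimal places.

7.307

Numerator: nΣxy − (Σx)(Σy) = 14·1791 − (82)(251) = 4492
Denominator: √[(nΣx²−(Σx)²)(nΣy²−(Σy)²)]
  nΣx²−(Σx)² = 14·650 − 6724 = 2376;  nΣy²−(Σy)² = 14·5243 − 63001 = 10401
  √(2376·10401) = √24712776 = 4971.1946
r = 4492 / 4971.1946 = 0.9036
t = r·√(n−2)/√(1−r²) = 0.9036·√12 / √(1−0.816493) = 3.130162 / 0.428377 = 7.307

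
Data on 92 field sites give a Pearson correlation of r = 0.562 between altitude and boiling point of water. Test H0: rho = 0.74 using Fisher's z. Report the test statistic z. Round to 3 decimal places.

Fisher z: atanh(0.562) = 0.635752, atanh(0.74) = 0.950479
z = (z_r − z_0)·√(n−3) = (0.635752 − 0.950479)·√89 = -0.314727 · 9.433981 = -2.969

-2.969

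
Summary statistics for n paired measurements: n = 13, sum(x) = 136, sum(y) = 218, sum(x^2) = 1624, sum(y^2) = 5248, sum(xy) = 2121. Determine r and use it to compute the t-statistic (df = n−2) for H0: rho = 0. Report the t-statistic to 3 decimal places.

Numerator: nΣxy − (Σx)(Σy) = 13·2121 − (136)(218) = -2075
Denominator: √[(nΣx²−(Σx)²)(nΣy²−(Σy)²)]
  nΣx²−(Σx)² = 13·1624 − 18496 = 2616;  nΣy²−(Σy)² = 13·5248 − 47524 = 20700
  √(2616·20700) = √54151200 = 7358.7499
r = -2075 / 7358.7499 = -0.2820
t = r·√(n−2)/√(1−r²) = -0.2820·√11 / √(1−0.079524) = -0.935288 / 0.959414 = -0.975

-0.975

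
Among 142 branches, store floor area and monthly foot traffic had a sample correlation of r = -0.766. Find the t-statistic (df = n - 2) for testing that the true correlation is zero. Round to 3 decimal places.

t = r·√(n−2) / √(1−r²) with r = -0.766, n = 142
  = -0.766·√140 / √(1 − 0.586756)
  = -0.766·11.832160 / 0.642841
  = -9.063435 / 0.642841 = -14.099

-14.099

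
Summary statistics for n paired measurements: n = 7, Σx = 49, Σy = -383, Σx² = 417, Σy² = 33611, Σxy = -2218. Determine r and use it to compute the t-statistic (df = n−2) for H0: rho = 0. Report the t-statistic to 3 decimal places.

Numerator: nΣxy − (Σx)(Σy) = 7·(-2218) − (49)(-383) = 3241
Denominator: √[(nΣx²−(Σx)²)(nΣy²−(Σy)²)]
  nΣx²−(Σx)² = 7·417 − 2401 = 518;  nΣy²−(Σy)² = 7·33611 − 146689 = 88588
  √(518·88588) = √45888584 = 6774.1113
r = 3241 / 6774.1113 = 0.4784
t = r·√(n−2)/√(1−r²) = 0.4784·√5 / √(1−0.228867) = 1.069735 / 0.878142 = 1.218

1.218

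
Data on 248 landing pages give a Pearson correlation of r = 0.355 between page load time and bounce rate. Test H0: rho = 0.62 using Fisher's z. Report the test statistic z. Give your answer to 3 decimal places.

-5.539

Fisher z: atanh(0.355) = 0.371153, atanh(0.62) = 0.725005
z = (z_r − z_0)·√(n−3) = (0.371153 − 0.725005)·√245 = -0.353852 · 15.652476 = -5.539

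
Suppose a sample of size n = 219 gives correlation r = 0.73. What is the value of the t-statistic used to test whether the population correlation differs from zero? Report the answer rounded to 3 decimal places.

15.734

t = r·√(n−2) / √(1−r²) with r = 0.73, n = 219
  = 0.73·√217 / √(1 − 0.5329)
  = 0.73·14.730920 / 0.683447
  = 10.753572 / 0.683447 = 15.734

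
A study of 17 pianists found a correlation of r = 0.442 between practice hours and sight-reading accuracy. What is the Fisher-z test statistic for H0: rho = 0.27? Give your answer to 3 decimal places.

0.740

Fisher z: atanh(0.442) = 0.474714, atanh(0.27) = 0.276864
z = (z_r − z_0)·√(n−3) = (0.474714 − 0.276864)·√14 = 0.197850 · 3.741657 = 0.740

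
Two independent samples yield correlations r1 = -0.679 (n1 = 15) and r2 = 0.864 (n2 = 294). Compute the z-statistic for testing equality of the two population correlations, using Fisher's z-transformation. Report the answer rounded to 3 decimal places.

-7.252

Fisher z-transforms: z1 = atanh(-0.679) = -0.827256, z2 = atanh(0.864) = 1.308913; difference d = -2.136169
Var(d) = 1/12 + 1/291 = 0.0833333 + 0.0034364 = 0.0867697
z = d/√Var(d) = -2.136169 / √0.0867697 = -2.136169 / 0.294567 = -7.252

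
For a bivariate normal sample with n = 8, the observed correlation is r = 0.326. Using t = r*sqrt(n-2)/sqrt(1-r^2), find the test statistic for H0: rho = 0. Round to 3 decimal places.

t = r·√(n−2) / √(1−r²) with r = 0.326, n = 8
  = 0.326·√6 / √(1 − 0.106276)
  = 0.326·2.449490 / 0.945370
  = 0.798534 / 0.945370 = 0.845

0.845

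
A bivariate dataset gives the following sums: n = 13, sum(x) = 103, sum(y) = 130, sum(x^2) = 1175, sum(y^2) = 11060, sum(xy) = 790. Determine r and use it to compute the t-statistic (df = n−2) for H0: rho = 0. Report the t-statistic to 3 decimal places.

-0.429

S_xy = nΣxy − ΣxΣy = 13·790 − 103·130 = 10270 − 13390 = -3120
S_xx = nΣx² − (Σx)² = 13·1175 − 103² = 15275 − 10609 = 4666
S_yy = nΣy² − (Σy)² = 13·11060 − 130² = 143780 − 16900 = 126880
r = S_xy / √(S_xx·S_yy) = -3120 / √(4666·126880) = -3120 / √592022080 = -3120 / 24331.5039 = -0.1282
t = r·√(n−2)/√(1−r²) = -0.1282·√11 / √(1−0.016435) = -0.425191 / 0.991748 = -0.429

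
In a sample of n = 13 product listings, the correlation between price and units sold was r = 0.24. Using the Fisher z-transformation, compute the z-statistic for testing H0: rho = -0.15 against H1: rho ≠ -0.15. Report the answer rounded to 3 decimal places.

Fisher z: atanh(0.24) = 0.244774, atanh(-0.15) = -0.151140
z = (z_r − z_0)·√(n−3) = (0.244774 − (-0.151140))·√10 = 0.395914 · 3.162278 = 1.252

1.252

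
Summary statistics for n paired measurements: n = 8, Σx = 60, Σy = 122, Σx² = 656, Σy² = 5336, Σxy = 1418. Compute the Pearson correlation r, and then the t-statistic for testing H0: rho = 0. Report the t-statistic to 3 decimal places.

1.811

Numerator: nΣxy − (Σx)(Σy) = 8·1418 − (60)(122) = 4024
Denominator: √[(nΣx²−(Σx)²)(nΣy²−(Σy)²)]
  nΣx²−(Σx)² = 8·656 − 3600 = 1648;  nΣy²−(Σy)² = 8·5336 − 14884 = 27804
  √(1648·27804) = √45820992 = 6769.1205
r = 4024 / 6769.1205 = 0.5945
t = r·√(n−2)/√(1−r²) = 0.5945·√6 / √(1−0.353430) = 1.456222 / 0.804096 = 1.811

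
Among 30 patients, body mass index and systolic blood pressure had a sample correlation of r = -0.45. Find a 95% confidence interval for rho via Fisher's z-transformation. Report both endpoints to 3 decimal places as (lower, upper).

Fisher z: z_r = atanh(r) = ½·ln((1+(-0.45))/(1−(-0.45))) = -0.484700
SE(z) = 1/√(n−3) = 1/√27 = 0.192450
95% ⇒ z* = 1.960; margin = 1.960·0.192450 = 0.377202
CI on z-scale: (-0.861902, -0.107498)
Back-transform: tanh(-0.861902) = -0.697236, tanh(-0.107498) = -0.107086

(-0.697, -0.107)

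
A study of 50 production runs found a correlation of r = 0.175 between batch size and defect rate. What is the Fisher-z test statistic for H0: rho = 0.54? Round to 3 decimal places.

-2.930

Fisher z: atanh(0.175) = 0.176820, atanh(0.54) = 0.604156
z = (z_r − z_0)·√(n−3) = (0.176820 − 0.604156)·√47 = -0.427336 · 6.855655 = -2.930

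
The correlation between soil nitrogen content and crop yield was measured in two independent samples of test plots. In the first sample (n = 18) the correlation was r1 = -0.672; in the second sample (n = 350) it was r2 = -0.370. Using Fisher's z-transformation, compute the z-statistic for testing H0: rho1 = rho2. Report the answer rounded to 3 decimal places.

Fisher z-transforms: z1 = atanh(-0.672) = -0.814381, z2 = atanh(-0.370) = -0.388423; difference d = -0.425958
Var(d) = 1/15 + 1/347 = 0.0666667 + 0.0028818 = 0.0695485
z = d/√Var(d) = -0.425958 / √0.0695485 = -0.425958 / 0.263720 = -1.615

-1.615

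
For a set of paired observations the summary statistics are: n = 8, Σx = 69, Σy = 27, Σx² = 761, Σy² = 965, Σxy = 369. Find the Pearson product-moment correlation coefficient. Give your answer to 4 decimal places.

S_xy = nΣxy − ΣxΣy = 8·369 − 69·27 = 2952 − 1863 = 1089
S_xx = nΣx² − (Σx)² = 8·761 − 69² = 6088 − 4761 = 1327
S_yy = nΣy² − (Σy)² = 8·965 − 27² = 7720 − 729 = 6991
r = S_xy / √(S_xx·S_yy) = 1089 / √(1327·6991) = 1089 / √9277057 = 1089 / 3045.8262 = 0.3575

0.3575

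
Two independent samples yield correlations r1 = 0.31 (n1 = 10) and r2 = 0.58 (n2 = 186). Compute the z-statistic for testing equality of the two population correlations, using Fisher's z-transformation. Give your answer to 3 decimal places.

Fisher z-transforms: z1 = atanh(0.31) = 0.320545, z2 = atanh(0.58) = 0.662463; difference d = -0.341918
Var(d) = 1/7 + 1/183 = 0.1428571 + 0.0054645 = 0.1483216
z = d/√Var(d) = -0.341918 / √0.1483216 = -0.341918 / 0.385125 = -0.888

-0.888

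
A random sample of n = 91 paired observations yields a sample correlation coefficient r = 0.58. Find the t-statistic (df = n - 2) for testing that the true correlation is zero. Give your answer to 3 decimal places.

t = r·√(n−2) / √(1−r²) with r = 0.58, n = 91
  = 0.58·√89 / √(1 − 0.3364)
  = 0.58·9.433981 / 0.814616
  = 5.471709 / 0.814616 = 6.717

6.717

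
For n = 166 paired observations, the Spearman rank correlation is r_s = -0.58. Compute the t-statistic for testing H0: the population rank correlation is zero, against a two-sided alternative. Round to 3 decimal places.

-9.118

1 − r_s² = 1 − 0.3364 = 0.6636;  √(1−r_s²) = 0.814616
√(n−2) = √164 = 12.806248
t = r_s·√(n−2)/√(1−r_s²) = -0.58 · 12.806248 / 0.814616 = -9.118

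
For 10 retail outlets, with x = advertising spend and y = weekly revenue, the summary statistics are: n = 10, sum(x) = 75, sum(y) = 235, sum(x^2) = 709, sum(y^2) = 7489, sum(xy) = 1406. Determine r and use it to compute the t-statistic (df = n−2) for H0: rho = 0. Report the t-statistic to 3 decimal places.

-2.513

Numerator: nΣxy − (Σx)(Σy) = 10·1406 − (75)(235) = -3565
Denominator: √[(nΣx²−(Σx)²)(nΣy²−(Σy)²)]
  nΣx²−(Σx)² = 10·709 − 5625 = 1465;  nΣy²−(Σy)² = 10·7489 − 55225 = 19665
  √(1465·19665) = √28809225 = 5367.4226
r = -3565 / 5367.4226 = -0.6642
t = r·√(n−2)/√(1−r²) = -0.6642·√8 / √(1−0.441162) = -1.878641 / 0.747555 = -2.513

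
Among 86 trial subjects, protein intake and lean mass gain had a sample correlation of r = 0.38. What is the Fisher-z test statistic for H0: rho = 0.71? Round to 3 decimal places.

Fisher z: atanh(0.38) = 0.400060, atanh(0.71) = 0.887184
z = (z_r − z_0)·√(n−3) = (0.400060 − 0.887184)·√83 = -0.487124 · 9.110434 = -4.438

-4.438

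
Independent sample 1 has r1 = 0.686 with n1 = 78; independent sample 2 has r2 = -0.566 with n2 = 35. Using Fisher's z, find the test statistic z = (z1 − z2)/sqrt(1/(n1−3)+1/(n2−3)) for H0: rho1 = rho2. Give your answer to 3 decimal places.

Fisher z-transforms: z1 = atanh(0.686) = 0.840361, z2 = atanh(-0.566) = -0.641618; difference d = 1.481979
Var(d) = 1/75 + 1/32 = 0.0133333 + 0.0312500 = 0.0445833
z = d/√Var(d) = 1.481979 / √0.0445833 = 1.481979 / 0.211148 = 7.019

7.019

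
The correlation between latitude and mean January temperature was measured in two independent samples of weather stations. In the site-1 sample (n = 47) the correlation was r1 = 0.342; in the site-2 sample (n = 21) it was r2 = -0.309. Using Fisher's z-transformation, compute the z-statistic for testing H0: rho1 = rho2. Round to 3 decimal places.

z1 = atanh(0.342) = 0.356356,  z2 = atanh(-0.309) = -0.319439
SE = √(1/(n1−3) + 1/(n2−3)) = √(1/44 + 1/18) = √(0.0227273 + 0.0555556) = √0.0782829 = 0.279791
z = (z1 − z2)/SE = (0.356356 − (-0.319439)) / 0.279791 = 0.675795 / 0.279791 = 2.415

2.415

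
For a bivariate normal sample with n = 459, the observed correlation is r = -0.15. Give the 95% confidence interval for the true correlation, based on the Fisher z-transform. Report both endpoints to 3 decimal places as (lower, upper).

Fisher z: z_r = atanh(r) = ½·ln((1+(-0.15))/(1−(-0.15))) = -0.151140
SE(z) = 1/√(n−3) = 1/√456 = 0.046829
95% ⇒ z* = 1.960; margin = 1.960·0.046829 = 0.091785
CI on z-scale: (-0.242925, -0.059355)
Back-transform: tanh(-0.242925) = -0.238257, tanh(-0.059355) = -0.059285

(-0.238, -0.059)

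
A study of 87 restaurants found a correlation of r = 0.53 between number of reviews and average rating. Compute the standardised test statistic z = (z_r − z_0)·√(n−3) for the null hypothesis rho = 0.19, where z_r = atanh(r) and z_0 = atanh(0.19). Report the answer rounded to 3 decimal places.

Fisher z: atanh(0.53) = 0.590145, atanh(0.19) = 0.192337
z = (z_r − z_0)·√(n−3) = (0.590145 − 0.192337)·√84 = 0.397808 · 9.165151 = 3.646

3.646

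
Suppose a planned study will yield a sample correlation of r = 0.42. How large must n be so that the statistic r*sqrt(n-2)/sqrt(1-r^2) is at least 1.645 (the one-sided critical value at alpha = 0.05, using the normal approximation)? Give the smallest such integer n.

15

Need r·√(n−2)/√(1−r²) ≥ 1.645
√(n−2) ≥ 1.645·√(1−0.1764) / 0.42 = 1.645·0.907524 / 0.42 = 3.5545
n−2 ≥ 12.6345  ⇒  n ≥ 14.6345
Smallest integer n = 15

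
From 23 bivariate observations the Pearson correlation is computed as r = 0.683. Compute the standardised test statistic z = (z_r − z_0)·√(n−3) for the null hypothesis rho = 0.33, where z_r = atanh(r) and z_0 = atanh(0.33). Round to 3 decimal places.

z_r = atanh(0.683) = 0.834716,  z_0 = atanh(0.33) = 0.342828
SE = 1/√(n−3) = 1/√20 = 0.223607
z = (z_r − z_0)/SE = (0.834716 − 0.342828) / 0.223607 = 0.491888 / 0.223607 = 2.200

2.200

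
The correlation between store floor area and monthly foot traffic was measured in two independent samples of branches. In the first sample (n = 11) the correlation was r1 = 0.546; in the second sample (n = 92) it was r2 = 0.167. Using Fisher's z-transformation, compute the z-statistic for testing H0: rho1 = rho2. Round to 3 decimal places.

1.203

z1 = atanh(0.546) = 0.612665,  z2 = atanh(0.167) = 0.168579
SE = √(1/(n1−3) + 1/(n2−3)) = √(1/8 + 1/89) = √(0.1250000 + 0.0112360) = √0.1362360 = 0.369102
z = (z1 − z2)/SE = (0.612665 − 0.168579) / 0.369102 = 0.444086 / 0.369102 = 1.203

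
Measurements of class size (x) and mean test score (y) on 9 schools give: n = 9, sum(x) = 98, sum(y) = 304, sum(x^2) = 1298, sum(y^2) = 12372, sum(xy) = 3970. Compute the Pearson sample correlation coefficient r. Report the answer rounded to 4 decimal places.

0.9467

Numerator: nΣxy − (Σx)(Σy) = 9·3970 − (98)(304) = 5938
Denominator: √[(nΣx²−(Σx)²)(nΣy²−(Σy)²)]
  nΣx²−(Σx)² = 9·1298 − 9604 = 2078;  nΣy²−(Σy)² = 9·12372 − 92416 = 18932
  √(2078·18932) = √39340696 = 6272.2162
r = 5938 / 6272.2162 = 0.9467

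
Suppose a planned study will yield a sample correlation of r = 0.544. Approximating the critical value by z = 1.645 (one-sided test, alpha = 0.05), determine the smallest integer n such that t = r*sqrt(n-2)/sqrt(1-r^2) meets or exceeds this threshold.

9

Need r·√(n−2)/√(1−r²) ≥ 1.645
√(n−2) ≥ 1.645·√(1−0.295936) / 0.544 = 1.645·0.839085 / 0.544 = 2.5373
n−2 ≥ 6.4379  ⇒  n ≥ 8.4379
Smallest integer n = 9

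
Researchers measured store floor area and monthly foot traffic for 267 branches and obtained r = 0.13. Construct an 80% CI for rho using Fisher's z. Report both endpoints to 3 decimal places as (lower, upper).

(0.052, 0.207)

z_r = atanh(0.13) = 0.130740;  SE = 1/√(n−3) = 1/√264 = 0.061546
z-limits: 0.130740 ± 1.282·0.061546 = 0.130740 ± 0.078902 = [0.051838, 0.209642]
ρ-limits: (tanh 0.051838, tanh 0.209642) = (0.052, 0.207)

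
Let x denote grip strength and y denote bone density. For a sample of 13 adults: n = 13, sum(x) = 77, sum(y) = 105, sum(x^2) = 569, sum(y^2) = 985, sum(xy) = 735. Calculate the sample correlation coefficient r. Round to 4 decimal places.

Numerator: nΣxy − (Σx)(Σy) = 13·735 − (77)(105) = 1470
Denominator: √[(nΣx²−(Σx)²)(nΣy²−(Σy)²)]
  nΣx²−(Σx)² = 13·569 − 5929 = 1468;  nΣy²−(Σy)² = 13·985 − 11025 = 1780
  √(1468·1780) = √2613040 = 1616.4900
r = 1470 / 1616.4900 = 0.9094

0.9094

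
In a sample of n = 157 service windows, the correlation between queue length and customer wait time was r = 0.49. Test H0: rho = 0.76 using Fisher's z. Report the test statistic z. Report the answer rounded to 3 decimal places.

Fisher z: atanh(0.49) = 0.536060, atanh(0.76) = 0.996215
z = (z_r − z_0)·√(n−3) = (0.536060 − 0.996215)·√154 = -0.460155 · 12.409674 = -5.710

-5.710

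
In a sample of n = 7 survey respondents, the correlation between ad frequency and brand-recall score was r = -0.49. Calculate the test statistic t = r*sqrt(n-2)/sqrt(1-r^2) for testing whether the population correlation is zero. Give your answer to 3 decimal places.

-1.257

1 − r² = 1 − 0.2401 = 0.7599;  √(1−r²) = 0.871722
√(n−2) = √5 = 2.236068
t = r·√(n−2)/√(1−r²) = -0.49 · 2.236068 / 0.871722 = -1.257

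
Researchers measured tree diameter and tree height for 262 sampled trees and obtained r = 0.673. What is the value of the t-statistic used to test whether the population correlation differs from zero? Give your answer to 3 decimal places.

1 − r² = 1 − 0.452929 = 0.547071;  √(1−r²) = 0.739642
√(n−2) = √260 = 16.124515
t = r·√(n−2)/√(1−r²) = 0.673 · 16.124515 / 0.739642 = 14.672

14.672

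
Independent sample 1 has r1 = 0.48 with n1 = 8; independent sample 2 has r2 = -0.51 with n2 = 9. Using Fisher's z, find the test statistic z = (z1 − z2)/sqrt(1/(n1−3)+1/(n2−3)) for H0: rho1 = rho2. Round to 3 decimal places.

Fisher z-transforms: z1 = atanh(0.48) = 0.522984, z2 = atanh(-0.51) = -0.562730; difference d = 1.085714
Var(d) = 1/5 + 1/6 = 0.2000000 + 0.1666667 = 0.3666667
z = d/√Var(d) = 1.085714 / √0.3666667 = 1.085714 / 0.605530 = 1.793

1.793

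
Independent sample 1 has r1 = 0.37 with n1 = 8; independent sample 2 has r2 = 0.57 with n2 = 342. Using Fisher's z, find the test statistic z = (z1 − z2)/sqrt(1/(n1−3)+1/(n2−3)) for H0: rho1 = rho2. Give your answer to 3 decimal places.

-0.575

z1 = atanh(0.37) = 0.388423,  z2 = atanh(0.57) = 0.647523
SE = √(1/(n1−3) + 1/(n2−3)) = √(1/5 + 1/339) = √(0.2000000 + 0.0029499) = √0.2029499 = 0.450500
z = (z1 − z2)/SE = (0.388423 − 0.647523) / 0.450500 = -0.259100 / 0.450500 = -0.575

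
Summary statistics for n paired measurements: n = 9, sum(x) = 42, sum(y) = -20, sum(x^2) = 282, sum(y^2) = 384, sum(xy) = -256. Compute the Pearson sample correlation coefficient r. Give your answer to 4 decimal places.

-0.9519

Numerator: nΣxy − (Σx)(Σy) = 9·(-256) − (42)(-20) = -1464
Denominator: √[(nΣx²−(Σx)²)(nΣy²−(Σy)²)]
  nΣx²−(Σx)² = 9·282 − 1764 = 774;  nΣy²−(Σy)² = 9·384 − 400 = 3056
  √(774·3056) = √2365344 = 1537.9675
r = -1464 / 1537.9675 = -0.9519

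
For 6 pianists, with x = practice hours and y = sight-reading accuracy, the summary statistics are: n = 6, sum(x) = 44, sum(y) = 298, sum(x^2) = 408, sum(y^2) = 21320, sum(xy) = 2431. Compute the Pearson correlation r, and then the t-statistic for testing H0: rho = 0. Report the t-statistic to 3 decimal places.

Numerator: nΣxy − (Σx)(Σy) = 6·2431 − (44)(298) = 1474
Denominator: √[(nΣx²−(Σx)²)(nΣy²−(Σy)²)]
  nΣx²−(Σx)² = 6·408 − 1936 = 512;  nΣy²−(Σy)² = 6·21320 − 88804 = 39116
  √(512·39116) = √20027392 = 4475.1974
r = 1474 / 4475.1974 = 0.3294
t = r·√(n−2)/√(1−r²) = 0.3294·√4 / √(1−0.108504) = 0.658800 / 0.944191 = 0.698

0.698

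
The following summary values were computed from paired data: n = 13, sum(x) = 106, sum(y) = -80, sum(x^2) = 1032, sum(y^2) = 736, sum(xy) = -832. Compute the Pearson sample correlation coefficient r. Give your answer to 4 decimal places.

-0.8889

Numerator: nΣxy − (Σx)(Σy) = 13·(-832) − (106)(-80) = -2336
Denominator: √[(nΣx²−(Σx)²)(nΣy²−(Σy)²)]
  nΣx²−(Σx)² = 13·1032 − 11236 = 2180;  nΣy²−(Σy)² = 13·736 − 6400 = 3168
  √(2180·3168) = √6906240 = 2627.9726
r = -2336 / 2627.9726 = -0.8889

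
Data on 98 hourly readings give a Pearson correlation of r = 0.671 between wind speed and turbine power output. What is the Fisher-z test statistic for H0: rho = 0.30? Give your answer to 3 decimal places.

4.903

z_r = atanh(0.671) = 0.812560,  z_0 = atanh(0.30) = 0.309520
SE = 1/√(n−3) = 1/√95 = 0.102598
z = (z_r − z_0)/SE = (0.812560 − 0.309520) / 0.102598 = 0.503040 / 0.102598 = 4.903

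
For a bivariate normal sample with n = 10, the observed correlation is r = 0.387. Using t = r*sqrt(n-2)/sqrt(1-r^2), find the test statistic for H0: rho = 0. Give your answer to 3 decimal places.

1.187

t = r·√(n−2) / √(1−r²) with r = 0.387, n = 10
  = 0.387·√8 / √(1 − 0.149769)
  = 0.387·2.828427 / 0.922080
  = 1.094601 / 0.922080 = 1.187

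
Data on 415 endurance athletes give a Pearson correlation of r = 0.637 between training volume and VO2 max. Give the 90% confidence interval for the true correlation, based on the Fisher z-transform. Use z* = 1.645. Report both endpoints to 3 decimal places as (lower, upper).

(0.586, 0.683)

z_r = atanh(0.637) = 0.753109;  SE = 1/√(n−3) = 1/√412 = 0.049266
z-limits: 0.753109 ± 1.645·0.049266 = 0.753109 ± 0.081043 = [0.672066, 0.834152]
ρ-limits: (tanh 0.672066, tanh 0.834152) = (0.586, 0.683)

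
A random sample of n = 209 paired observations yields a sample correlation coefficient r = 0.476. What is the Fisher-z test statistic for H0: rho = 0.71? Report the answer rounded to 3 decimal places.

-5.302

z_r = atanh(0.476) = 0.517800,  z_0 = atanh(0.71) = 0.887184
SE = 1/√(n−3) = 1/√206 = 0.069673
z = (z_r − z_0)/SE = (0.517800 − 0.887184) / 0.069673 = -0.369384 / 0.069673 = -5.302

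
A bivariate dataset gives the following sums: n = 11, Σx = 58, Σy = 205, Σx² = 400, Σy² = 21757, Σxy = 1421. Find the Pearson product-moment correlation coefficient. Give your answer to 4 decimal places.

0.2617

S_xy = nΣxy − ΣxΣy = 11·1421 − 58·205 = 15631 − 11890 = 3741
S_xx = nΣx² − (Σx)² = 11·400 − 58² = 4400 − 3364 = 1036
S_yy = nΣy² − (Σy)² = 11·21757 − 205² = 239327 − 42025 = 197302
r = S_xy / √(S_xx·S_yy) = 3741 / √(1036·197302) = 3741 / √204404872 = 3741 / 14297.0232 = 0.2617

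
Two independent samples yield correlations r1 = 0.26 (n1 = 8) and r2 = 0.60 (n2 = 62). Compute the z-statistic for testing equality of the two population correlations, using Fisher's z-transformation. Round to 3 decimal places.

-0.917

z1 = atanh(0.26) = 0.266108,  z2 = atanh(0.60) = 0.693147
SE = √(1/(n1−3) + 1/(n2−3)) = √(1/5 + 1/59) = √(0.2000000 + 0.0169492) = √0.2169492 = 0.465778
z = (z1 − z2)/SE = (0.266108 − 0.693147) / 0.465778 = -0.427039 / 0.465778 = -0.917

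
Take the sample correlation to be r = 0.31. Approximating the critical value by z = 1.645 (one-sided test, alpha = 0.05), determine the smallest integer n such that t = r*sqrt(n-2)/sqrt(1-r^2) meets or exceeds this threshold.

28

Need r·√(n−2)/√(1−r²) ≥ 1.645
√(n−2) ≥ 1.645·√(1−0.0961) / 0.31 = 1.645·0.950737 / 0.31 = 5.0450
n−2 ≥ 25.4520  ⇒  n ≥ 27.4520
Smallest integer n = 28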